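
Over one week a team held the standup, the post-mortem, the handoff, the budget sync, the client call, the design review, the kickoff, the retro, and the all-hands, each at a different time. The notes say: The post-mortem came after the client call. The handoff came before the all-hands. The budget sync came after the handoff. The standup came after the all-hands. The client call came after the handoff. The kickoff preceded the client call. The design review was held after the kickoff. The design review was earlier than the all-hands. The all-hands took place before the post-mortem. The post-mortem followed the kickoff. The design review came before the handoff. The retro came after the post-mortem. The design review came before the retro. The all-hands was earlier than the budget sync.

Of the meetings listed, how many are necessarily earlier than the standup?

Directly stated before the standup: the all-hands.
The design review reaches the standup via the design review → the all-hands → the standup.
The handoff reaches the standup via the handoff → the all-hands → the standup.
The kickoff reaches the standup via the kickoff → the design review → the all-hands → the standup.
No chain forces the client call (or any of the others) ahead of the standup.
That's the all-hands, the design review, the handoff, and the kickoff — 4 in all.

4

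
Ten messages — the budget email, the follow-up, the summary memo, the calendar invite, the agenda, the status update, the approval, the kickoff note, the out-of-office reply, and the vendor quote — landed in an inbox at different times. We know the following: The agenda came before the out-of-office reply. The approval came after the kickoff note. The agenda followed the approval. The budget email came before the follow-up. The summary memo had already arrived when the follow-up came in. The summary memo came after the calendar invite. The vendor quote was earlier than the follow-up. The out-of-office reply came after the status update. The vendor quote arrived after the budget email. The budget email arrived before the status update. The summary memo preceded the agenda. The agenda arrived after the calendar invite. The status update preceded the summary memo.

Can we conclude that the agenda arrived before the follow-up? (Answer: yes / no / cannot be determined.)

cannot be determined

No chain of stated constraints runs from the agenda to the follow-up, and none runs from the follow-up to the agenda either.
So the relative order of the agenda and the follow-up is not fixed by the given facts.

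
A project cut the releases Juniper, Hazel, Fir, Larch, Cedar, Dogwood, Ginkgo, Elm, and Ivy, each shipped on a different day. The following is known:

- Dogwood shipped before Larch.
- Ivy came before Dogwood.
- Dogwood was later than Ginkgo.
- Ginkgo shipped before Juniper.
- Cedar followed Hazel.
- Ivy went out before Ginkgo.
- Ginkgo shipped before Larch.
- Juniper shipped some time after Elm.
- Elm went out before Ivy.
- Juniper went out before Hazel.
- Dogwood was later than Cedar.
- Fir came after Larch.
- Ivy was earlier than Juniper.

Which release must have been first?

Elm has a chain of constraints placing it before every other release, so Elm must be first.

Elm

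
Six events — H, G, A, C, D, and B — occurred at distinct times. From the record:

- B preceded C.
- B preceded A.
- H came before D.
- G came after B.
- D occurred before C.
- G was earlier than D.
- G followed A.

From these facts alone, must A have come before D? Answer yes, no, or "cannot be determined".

Chain the constraints: A → G → D. Each link is directly stated, so A comes before D.

yes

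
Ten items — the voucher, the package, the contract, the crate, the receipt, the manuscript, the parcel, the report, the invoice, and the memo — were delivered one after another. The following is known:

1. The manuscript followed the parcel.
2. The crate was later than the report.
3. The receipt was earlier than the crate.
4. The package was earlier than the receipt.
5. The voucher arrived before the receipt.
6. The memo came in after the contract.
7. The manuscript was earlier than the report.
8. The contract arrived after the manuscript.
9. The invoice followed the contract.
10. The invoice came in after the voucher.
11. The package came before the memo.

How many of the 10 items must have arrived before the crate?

Directly stated before the crate: the receipt and the report.
The manuscript reaches the crate via the manuscript → the report → the crate.
The package reaches the crate via the package → the receipt → the crate.
The parcel reaches the crate via the parcel → the manuscript → the report → the crate.
Likewise the voucher reaches the crate by chaining the stated constraints.
That's the manuscript, the package, the parcel, the receipt, the report, and the voucher — 6 in all.

6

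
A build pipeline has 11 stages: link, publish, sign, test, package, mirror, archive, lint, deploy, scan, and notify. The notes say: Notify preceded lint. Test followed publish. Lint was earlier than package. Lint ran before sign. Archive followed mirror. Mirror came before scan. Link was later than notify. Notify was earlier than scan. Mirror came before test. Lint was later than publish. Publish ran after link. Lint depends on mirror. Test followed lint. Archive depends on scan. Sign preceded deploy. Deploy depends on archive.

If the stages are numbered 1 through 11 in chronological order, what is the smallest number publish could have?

3

Link and notify must both come before publish — 2 forced predecessors.
Nothing else is forced ahead of publish, so its earliest slot is position 2 + 1 = 3.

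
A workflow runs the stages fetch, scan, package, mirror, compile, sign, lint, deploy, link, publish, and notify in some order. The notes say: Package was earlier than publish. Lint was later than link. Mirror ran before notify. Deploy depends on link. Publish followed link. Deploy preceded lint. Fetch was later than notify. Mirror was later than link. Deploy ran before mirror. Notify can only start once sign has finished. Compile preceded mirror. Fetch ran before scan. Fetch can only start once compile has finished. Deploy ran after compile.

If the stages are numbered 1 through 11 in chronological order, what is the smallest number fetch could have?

Compile, deploy, link, mirror, notify, and sign must all come before fetch — 6 forced predecessors.
Nothing else is forced ahead of fetch, so its earliest slot is position 6 + 1 = 7.

7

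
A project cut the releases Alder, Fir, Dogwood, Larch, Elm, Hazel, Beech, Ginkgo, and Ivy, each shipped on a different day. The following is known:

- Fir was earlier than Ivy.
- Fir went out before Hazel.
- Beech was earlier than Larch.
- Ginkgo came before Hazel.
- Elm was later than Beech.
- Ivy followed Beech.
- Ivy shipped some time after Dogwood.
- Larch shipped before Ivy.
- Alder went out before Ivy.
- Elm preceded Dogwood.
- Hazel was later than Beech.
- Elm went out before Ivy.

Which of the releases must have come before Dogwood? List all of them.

Beech, Elm

Directly stated before Dogwood: Elm.
Beech reaches Dogwood via Beech → Elm → Dogwood.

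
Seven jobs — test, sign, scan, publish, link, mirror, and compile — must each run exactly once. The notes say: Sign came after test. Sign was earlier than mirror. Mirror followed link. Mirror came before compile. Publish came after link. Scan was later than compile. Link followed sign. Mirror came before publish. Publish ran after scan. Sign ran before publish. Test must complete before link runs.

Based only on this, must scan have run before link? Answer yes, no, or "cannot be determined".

no

Tracing the constraints gives link → mirror → compile → scan, so link must come before scan.
That means scan cannot be before link.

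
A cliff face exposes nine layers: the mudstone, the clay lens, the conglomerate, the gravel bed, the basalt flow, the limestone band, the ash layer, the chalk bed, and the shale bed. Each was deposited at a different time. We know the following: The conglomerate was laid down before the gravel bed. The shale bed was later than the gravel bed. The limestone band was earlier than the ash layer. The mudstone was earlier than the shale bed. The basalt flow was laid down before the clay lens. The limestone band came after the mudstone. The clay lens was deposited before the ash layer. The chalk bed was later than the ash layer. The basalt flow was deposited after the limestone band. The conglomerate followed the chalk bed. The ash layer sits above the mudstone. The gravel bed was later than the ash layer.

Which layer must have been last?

the shale bed

Every other layer has a chain of constraints placing it before the shale bed, so the shale bed is last.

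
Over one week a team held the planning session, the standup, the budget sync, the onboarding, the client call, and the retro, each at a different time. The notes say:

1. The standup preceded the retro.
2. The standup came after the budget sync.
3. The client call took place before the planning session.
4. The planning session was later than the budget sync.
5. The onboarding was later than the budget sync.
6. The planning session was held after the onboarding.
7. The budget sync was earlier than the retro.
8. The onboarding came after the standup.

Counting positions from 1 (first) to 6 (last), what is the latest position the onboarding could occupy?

5

The onboarding must come before the planning session — 1 meeting forced after it.
Everything else can be placed before the onboarding in some valid order, so the onboarding can sit as late as position 6 − 1 = 5.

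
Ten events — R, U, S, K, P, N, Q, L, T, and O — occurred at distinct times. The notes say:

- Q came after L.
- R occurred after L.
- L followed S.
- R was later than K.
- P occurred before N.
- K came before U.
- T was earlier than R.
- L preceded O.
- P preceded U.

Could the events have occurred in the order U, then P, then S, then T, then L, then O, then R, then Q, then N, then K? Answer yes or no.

The constraints require K before R, but in the proposed sequence R appears ahead of K. That one violation is enough.

no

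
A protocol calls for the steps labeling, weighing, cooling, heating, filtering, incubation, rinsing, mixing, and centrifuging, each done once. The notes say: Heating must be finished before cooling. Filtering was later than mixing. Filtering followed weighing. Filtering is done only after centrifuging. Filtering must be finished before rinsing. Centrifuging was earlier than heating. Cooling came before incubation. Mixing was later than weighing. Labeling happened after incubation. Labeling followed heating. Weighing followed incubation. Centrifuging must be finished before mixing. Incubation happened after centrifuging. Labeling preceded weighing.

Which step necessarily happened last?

Every other step has a chain of constraints placing it before rinsing, so rinsing is last.

rinsing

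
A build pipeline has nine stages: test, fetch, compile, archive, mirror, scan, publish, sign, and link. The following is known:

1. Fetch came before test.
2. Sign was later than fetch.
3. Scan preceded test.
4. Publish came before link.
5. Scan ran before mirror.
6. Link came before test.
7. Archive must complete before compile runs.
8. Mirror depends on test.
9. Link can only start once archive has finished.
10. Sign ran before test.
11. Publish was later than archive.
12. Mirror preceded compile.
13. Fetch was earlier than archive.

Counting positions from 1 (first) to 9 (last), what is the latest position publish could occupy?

5

Publish must come before compile, link, mirror, and test — 4 stages forced after it.
Everything else can be placed before publish in some valid order, so publish can sit as late as position 9 − 4 = 5.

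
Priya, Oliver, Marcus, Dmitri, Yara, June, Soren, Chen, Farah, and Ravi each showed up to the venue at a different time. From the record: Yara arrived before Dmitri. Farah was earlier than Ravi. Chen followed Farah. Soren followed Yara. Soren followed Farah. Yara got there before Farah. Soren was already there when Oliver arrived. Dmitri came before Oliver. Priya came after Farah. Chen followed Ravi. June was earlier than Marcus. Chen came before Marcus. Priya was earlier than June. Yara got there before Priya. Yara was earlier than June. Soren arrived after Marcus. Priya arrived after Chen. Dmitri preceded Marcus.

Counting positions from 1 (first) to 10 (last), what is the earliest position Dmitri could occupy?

2

Yara must come before Dmitri — 1 forced predecessor.
Nothing else is forced ahead of Dmitri, so their earliest slot is position 1 + 1 = 2.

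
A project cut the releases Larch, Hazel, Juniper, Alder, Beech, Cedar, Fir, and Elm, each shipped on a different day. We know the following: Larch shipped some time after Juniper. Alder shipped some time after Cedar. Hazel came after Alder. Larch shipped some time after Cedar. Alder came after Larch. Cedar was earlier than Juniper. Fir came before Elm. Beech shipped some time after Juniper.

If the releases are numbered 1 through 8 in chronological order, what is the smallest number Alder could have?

Cedar, Juniper, and Larch must all come before Alder — 3 forced predecessors.
Nothing else is forced ahead of Alder, so its earliest slot is position 3 + 1 = 4.

4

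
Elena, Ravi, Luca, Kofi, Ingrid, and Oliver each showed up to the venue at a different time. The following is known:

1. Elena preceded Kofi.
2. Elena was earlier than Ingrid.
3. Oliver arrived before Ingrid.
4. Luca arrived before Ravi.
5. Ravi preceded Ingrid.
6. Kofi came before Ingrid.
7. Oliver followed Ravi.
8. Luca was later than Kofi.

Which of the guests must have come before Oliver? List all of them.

Elena, Kofi, Luca, Ravi

Directly stated before Oliver: Ravi.
Elena reaches Oliver via Elena → Kofi → Luca → Ravi → Oliver.
Kofi reaches Oliver via Kofi → Luca → Ravi → Oliver.
Luca reaches Oliver via Luca → Ravi → Oliver.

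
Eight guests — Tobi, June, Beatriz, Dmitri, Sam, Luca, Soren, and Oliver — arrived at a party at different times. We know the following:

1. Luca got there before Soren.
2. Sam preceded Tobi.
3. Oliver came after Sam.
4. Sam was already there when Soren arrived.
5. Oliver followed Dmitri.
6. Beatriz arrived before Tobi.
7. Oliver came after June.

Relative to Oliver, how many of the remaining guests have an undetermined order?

Forced before Oliver: Dmitri, June, and Sam.
That leaves Beatriz, Luca, Soren, and Tobi with no forced order relative to Oliver — 4.

4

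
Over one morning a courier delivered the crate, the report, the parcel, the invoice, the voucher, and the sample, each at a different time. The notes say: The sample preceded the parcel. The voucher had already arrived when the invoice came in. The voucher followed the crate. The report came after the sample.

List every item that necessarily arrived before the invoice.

the crate, the voucher

Directly stated before the invoice: the voucher.
The crate reaches the invoice via the crate → the voucher → the invoice.
No chain forces the report (or any of the others) ahead of the invoice.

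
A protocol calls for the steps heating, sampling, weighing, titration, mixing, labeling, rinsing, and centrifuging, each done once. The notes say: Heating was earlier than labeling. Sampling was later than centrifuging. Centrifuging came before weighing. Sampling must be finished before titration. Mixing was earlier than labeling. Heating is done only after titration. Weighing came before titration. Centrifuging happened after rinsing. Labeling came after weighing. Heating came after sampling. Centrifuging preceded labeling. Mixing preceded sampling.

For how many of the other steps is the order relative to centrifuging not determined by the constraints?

1

Forced before centrifuging: rinsing; forced after centrifuging: heating, labeling, sampling, titration, and weighing.
That leaves mixing with no forced order relative to centrifuging — 1.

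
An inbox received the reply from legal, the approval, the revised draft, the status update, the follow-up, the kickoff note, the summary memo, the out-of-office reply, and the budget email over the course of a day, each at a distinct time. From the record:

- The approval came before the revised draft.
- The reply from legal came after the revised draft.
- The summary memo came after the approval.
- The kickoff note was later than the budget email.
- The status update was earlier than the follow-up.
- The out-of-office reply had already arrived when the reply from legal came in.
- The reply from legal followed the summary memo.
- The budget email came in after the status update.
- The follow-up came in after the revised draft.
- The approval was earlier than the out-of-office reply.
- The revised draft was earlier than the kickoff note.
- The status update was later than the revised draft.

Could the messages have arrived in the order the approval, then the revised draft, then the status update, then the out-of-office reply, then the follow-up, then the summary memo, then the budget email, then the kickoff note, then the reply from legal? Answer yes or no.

yes

Check each stated constraint against the proposed order — e.g. the revised draft is ahead of the kickoff note; the revised draft is ahead of the reply from legal. Every pair is in the required order; nothing is violated.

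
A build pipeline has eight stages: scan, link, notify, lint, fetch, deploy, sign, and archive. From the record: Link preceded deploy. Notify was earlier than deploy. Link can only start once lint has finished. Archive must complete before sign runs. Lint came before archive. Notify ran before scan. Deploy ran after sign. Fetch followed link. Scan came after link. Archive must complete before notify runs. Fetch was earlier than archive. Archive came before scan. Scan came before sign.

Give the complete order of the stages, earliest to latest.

The constraints fix every adjacent pair, so only one ordering works:
lint → link → fetch → archive → notify → scan → sign → deploy.

lint, link, fetch, archive, notify, scan, sign, deploy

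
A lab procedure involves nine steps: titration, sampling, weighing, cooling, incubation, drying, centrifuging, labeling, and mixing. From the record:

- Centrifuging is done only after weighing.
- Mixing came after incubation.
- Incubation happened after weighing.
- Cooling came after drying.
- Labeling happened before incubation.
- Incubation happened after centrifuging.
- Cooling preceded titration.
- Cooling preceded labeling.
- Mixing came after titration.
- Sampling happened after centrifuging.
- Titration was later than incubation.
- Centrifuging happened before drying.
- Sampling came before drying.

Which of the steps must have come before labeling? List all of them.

centrifuging, cooling, drying, sampling, weighing

Directly stated before labeling: cooling.
Centrifuging reaches labeling via centrifuging → drying → cooling → labeling.
Drying reaches labeling via drying → cooling → labeling.
Sampling reaches labeling via sampling → drying → cooling → labeling.
Likewise weighing reaches labeling by chaining the stated constraints.
No chain forces incubation (or any of the others) ahead of labeling.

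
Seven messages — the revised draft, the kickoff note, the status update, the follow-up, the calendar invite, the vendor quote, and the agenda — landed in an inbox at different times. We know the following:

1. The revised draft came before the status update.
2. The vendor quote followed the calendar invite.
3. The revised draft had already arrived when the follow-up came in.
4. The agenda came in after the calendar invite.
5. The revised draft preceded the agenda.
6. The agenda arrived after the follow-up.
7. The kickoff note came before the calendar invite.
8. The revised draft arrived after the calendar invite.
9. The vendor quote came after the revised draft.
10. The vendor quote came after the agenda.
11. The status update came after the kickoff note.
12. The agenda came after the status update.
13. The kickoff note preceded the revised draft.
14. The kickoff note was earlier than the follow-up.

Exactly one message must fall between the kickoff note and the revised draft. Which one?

the calendar invite

Tracing the constraints gives the kickoff note → the calendar invite → the revised draft, so the calendar invite sits after the kickoff note and before the revised draft.
No other message is forced both after the kickoff note and before the revised draft.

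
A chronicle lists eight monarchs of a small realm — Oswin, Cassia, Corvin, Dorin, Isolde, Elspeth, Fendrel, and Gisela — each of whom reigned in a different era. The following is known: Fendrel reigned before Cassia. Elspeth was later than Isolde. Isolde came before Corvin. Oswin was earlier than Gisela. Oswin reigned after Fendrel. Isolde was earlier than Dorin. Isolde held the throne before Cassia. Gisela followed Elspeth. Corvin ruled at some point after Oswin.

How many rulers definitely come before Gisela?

4

Directly stated before Gisela: Elspeth and Oswin.
Fendrel reaches Gisela via Fendrel → Oswin → Gisela.
Isolde reaches Gisela via Isolde → Elspeth → Gisela.
No chain forces Dorin (or any of the others) ahead of Gisela.
That's Elspeth, Fendrel, Isolde, and Oswin — 4 in all.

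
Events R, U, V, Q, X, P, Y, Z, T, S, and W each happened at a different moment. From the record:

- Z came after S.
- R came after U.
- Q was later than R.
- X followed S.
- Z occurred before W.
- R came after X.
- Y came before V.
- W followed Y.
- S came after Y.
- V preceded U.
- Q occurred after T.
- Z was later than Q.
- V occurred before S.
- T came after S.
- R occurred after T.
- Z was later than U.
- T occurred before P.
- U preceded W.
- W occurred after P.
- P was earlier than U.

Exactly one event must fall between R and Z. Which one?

Q

Tracing the constraints gives R → Q → Z, so Q sits after R and before Z.
No other event is forced both after R and before Z.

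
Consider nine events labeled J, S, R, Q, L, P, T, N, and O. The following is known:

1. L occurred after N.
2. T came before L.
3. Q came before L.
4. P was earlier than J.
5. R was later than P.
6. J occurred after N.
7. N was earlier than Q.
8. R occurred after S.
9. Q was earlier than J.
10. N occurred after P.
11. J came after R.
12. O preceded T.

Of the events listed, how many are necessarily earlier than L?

Directly stated before L: N, Q, and T.
O reaches L via O → T → L.
P reaches L via P → N → L.
No chain forces R (or any of the others) ahead of L.
That's N, O, P, Q, and T — 5 in all.

5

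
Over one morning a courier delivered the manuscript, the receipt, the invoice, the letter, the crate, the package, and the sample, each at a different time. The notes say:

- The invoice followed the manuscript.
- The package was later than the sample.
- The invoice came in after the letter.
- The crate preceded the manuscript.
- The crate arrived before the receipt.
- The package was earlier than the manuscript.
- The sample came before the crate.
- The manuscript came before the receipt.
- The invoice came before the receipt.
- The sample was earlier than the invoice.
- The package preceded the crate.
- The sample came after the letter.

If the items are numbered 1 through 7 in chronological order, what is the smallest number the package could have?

3

The letter and the sample must both come before the package — 2 forced predecessors.
Nothing else is forced ahead of the package, so its earliest slot is position 2 + 1 = 3.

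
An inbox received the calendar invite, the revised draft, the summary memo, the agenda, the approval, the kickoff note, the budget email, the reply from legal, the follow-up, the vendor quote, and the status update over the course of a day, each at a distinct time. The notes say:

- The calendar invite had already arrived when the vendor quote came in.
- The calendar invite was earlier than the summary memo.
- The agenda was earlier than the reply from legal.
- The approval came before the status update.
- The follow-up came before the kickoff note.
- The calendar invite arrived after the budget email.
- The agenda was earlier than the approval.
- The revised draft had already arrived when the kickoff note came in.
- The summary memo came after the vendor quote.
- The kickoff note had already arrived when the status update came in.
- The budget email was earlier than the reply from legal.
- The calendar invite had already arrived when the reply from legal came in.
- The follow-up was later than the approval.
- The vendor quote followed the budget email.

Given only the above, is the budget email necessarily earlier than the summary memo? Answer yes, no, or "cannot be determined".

Chain the constraints: the budget email → the calendar invite → the summary memo. Each link is directly stated, so the budget email comes before the summary memo.

yes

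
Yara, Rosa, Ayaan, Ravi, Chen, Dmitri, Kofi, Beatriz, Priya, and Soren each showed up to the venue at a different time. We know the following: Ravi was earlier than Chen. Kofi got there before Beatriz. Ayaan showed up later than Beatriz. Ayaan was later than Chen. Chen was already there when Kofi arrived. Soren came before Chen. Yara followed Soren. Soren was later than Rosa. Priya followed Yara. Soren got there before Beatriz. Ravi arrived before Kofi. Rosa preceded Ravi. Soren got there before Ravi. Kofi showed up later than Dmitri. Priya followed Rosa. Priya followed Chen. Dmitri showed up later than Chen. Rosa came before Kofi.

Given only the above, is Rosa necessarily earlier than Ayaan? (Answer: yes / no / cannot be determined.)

yes

Chain the constraints: Rosa → Kofi → Beatriz → Ayaan. Each link is directly stated, so Rosa comes before Ayaan.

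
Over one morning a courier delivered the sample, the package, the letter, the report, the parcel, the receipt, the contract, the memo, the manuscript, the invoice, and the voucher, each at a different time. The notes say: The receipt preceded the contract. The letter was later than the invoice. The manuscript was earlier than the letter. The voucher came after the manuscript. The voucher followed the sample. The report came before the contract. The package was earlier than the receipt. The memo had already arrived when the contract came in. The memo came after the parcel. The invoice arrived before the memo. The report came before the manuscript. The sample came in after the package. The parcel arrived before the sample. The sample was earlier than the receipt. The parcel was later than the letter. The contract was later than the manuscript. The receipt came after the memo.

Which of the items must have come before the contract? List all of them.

the invoice, the letter, the manuscript, the memo, the package, the parcel, the receipt, the report, the sample

Directly stated before the contract: the manuscript, the memo, the receipt, and the report.
The invoice reaches the contract via the invoice → the memo → the contract.
The letter reaches the contract via the letter → the parcel → the memo → the contract.
The package reaches the contract via the package → the receipt → the contract.
Likewise the parcel and the sample each reach the contract by chaining the stated constraints.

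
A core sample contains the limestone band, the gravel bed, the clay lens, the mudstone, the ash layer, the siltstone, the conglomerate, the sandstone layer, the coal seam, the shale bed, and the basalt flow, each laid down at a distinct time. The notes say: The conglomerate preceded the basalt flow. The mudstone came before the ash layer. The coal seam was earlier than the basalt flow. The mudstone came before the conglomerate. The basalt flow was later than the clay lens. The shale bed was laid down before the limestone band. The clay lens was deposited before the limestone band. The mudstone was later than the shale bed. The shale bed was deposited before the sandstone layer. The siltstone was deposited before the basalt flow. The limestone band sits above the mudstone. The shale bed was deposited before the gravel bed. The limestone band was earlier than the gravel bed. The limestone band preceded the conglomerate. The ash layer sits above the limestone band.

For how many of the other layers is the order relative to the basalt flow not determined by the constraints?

3

Forced before the basalt flow: the clay lens, the coal seam, the conglomerate, the limestone band, the mudstone, the shale bed, and the siltstone.
That leaves the ash layer, the gravel bed, and the sandstone layer with no forced order relative to the basalt flow — 3.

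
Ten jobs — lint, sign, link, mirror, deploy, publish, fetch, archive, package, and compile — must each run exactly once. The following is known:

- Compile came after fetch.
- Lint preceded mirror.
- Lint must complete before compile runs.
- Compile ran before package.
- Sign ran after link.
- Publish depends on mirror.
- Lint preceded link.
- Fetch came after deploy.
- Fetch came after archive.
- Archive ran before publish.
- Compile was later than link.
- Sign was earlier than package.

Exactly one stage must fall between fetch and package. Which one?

compile

Tracing the constraints gives fetch → compile → package, so compile sits after fetch and before package.
No other stage is forced both after fetch and before package.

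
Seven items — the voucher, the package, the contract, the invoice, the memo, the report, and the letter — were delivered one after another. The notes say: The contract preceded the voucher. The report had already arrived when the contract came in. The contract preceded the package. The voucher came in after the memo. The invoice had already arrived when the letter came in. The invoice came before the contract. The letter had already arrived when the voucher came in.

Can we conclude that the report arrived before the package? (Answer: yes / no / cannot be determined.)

yes

Chain the constraints: the report → the contract → the package. Each link is directly stated, so the report comes before the package.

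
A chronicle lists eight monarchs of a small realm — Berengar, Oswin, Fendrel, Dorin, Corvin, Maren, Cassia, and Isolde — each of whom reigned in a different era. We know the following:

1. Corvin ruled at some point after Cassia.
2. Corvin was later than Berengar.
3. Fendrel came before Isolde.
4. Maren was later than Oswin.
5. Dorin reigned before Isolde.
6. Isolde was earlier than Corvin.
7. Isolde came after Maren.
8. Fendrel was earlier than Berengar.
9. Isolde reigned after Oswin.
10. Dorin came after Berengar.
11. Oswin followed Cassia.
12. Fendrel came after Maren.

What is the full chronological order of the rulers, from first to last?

Cassia, Oswin, Maren, Fendrel, Berengar, Dorin, Isolde, Corvin

The constraints fix every adjacent pair, so only one ordering works:
Cassia → Oswin → Maren → Fendrel → Berengar → Dorin → Isolde → Corvin.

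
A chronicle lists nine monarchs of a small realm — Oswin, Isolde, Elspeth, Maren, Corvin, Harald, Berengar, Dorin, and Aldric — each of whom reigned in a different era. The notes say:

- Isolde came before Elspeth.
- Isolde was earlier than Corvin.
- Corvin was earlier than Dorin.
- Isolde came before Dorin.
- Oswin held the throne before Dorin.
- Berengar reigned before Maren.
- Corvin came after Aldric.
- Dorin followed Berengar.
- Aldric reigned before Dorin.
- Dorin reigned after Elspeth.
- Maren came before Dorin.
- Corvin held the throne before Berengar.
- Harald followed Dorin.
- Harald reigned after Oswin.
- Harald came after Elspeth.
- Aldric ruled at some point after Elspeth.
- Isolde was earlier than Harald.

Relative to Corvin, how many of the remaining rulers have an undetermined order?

Forced before Corvin: Aldric, Elspeth, and Isolde; forced after Corvin: Berengar, Dorin, Harald, and Maren.
That leaves Oswin with no forced order relative to Corvin — 1.

1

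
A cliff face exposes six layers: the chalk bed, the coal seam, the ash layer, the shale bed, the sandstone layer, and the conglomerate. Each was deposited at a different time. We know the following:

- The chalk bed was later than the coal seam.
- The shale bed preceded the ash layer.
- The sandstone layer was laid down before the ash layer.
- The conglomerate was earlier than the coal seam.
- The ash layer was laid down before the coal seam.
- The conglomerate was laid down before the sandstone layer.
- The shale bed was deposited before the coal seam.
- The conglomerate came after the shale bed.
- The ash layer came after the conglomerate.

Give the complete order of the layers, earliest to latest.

the shale bed, the conglomerate, the sandstone layer, the ash layer, the coal seam, the chalk bed

The constraints fix every adjacent pair, so only one ordering works:
the shale bed → the conglomerate → the sandstone layer → the ash layer → the coal seam → the chalk bed.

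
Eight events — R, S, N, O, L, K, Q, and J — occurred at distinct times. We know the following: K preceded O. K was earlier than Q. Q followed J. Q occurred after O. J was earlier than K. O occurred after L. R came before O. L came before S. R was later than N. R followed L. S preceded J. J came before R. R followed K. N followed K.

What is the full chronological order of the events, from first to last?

L, S, J, K, N, R, O, Q

The constraints fix every adjacent pair, so only one ordering works:
L → S → J → K → N → R → O → Q.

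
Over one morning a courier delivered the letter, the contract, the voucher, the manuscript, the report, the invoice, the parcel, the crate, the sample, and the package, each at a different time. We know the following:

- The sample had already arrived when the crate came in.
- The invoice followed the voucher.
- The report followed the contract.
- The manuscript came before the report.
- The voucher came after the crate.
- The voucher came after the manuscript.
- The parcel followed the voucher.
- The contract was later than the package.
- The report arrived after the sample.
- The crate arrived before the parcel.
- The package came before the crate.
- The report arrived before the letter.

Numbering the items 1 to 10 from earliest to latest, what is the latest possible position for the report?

9

The report must come before the letter — 1 item forced after it.
Everything else can be placed before the report in some valid order, so the report can sit as late as position 10 − 1 = 9.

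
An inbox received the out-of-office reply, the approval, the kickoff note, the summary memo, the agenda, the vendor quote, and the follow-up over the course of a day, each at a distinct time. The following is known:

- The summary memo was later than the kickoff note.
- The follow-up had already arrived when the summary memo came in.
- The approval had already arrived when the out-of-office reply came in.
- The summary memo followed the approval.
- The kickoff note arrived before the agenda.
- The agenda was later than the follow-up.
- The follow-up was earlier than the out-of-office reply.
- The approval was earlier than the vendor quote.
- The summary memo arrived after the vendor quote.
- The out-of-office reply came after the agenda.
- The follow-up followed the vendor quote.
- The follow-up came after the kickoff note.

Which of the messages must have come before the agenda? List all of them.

Directly stated before the agenda: the follow-up and the kickoff note.
The approval reaches the agenda via the approval → the vendor quote → the follow-up → the agenda.
The vendor quote reaches the agenda via the vendor quote → the follow-up → the agenda.
No chain forces the summary memo (or any of the others) ahead of the agenda.

the approval, the follow-up, the kickoff note, the vendor quote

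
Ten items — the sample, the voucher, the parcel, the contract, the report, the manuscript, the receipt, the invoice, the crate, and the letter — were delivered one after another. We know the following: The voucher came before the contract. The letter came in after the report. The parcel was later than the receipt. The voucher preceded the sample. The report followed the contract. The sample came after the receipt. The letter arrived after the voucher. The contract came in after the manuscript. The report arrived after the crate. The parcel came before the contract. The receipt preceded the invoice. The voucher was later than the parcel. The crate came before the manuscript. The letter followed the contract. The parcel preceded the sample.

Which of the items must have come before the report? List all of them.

the contract, the crate, the manuscript, the parcel, the receipt, the voucher

Directly stated before the report: the contract and the crate.
The manuscript reaches the report via the manuscript → the contract → the report.
The parcel reaches the report via the parcel → the contract → the report.
The receipt reaches the report via the receipt → the parcel → the contract → the report.
Likewise the voucher reaches the report by chaining the stated constraints.
No chain forces the sample (or any of the others) ahead of the report.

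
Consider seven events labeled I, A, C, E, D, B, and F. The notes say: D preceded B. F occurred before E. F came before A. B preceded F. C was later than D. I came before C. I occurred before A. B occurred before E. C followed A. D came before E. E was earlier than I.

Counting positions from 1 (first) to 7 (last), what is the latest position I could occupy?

5

I must come before A and C — 2 events forced after it.
Everything else can be placed before I in some valid order, so I can sit as late as position 7 − 2 = 5.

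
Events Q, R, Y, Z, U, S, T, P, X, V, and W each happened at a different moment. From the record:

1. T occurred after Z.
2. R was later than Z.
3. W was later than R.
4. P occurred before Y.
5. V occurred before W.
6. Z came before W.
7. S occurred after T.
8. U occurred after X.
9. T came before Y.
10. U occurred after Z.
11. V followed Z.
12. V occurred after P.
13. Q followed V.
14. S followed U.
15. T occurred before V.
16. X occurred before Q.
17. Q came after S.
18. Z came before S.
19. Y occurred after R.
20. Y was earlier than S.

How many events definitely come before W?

Directly stated before W: R, V, and Z.
P reaches W via P → V → W.
T reaches W via T → V → W.
No chain forces Y (or any of the others) ahead of W.
That's P, R, T, V, and Z — 5 in all.

5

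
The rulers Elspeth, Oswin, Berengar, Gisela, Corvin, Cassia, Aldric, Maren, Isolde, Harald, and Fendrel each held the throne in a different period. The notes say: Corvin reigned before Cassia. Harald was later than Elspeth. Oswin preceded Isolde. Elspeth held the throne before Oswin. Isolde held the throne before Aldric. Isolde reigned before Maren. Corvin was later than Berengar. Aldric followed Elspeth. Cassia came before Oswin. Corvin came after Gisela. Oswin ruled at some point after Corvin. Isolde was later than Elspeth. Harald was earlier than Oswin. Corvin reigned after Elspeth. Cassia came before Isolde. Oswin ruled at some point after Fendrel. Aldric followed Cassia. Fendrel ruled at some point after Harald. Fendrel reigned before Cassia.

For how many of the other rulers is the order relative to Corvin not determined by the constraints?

Forced before Corvin: Berengar, Elspeth, and Gisela; forced after Corvin: Aldric, Cassia, Isolde, Maren, and Oswin.
That leaves Fendrel and Harald with no forced order relative to Corvin — 2.

2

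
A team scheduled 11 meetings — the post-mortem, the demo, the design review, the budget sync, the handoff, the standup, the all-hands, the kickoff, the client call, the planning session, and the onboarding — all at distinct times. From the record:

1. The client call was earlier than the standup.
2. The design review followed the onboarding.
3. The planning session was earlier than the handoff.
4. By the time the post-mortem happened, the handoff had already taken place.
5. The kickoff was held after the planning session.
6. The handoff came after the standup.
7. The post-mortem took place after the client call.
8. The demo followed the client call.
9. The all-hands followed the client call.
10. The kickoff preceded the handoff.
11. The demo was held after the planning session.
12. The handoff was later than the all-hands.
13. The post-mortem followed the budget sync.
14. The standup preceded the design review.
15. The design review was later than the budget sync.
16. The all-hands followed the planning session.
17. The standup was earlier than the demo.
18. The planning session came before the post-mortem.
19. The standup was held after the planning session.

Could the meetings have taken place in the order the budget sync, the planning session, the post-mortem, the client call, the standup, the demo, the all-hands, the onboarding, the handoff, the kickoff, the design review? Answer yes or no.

The constraints require the handoff before the post-mortem, but in the proposed sequence the post-mortem appears ahead of the handoff. That one violation is enough.

no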